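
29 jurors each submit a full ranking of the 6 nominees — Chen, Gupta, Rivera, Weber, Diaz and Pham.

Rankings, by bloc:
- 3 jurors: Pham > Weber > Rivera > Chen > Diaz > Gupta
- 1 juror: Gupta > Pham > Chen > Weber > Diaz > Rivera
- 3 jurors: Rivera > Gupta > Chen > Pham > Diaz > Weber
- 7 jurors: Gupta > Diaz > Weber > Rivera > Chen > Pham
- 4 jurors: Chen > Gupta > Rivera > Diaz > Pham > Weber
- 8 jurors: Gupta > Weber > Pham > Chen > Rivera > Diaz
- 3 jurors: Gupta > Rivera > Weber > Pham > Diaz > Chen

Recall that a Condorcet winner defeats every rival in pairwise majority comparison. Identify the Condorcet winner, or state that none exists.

Gupta

Pairwise majorities:
Chen–Gupta: Gupta 22–7.
Chen–Rivera: Rivera 16–13.
Chen vs Weber: Weber wins 21–8.
Chen vs Diaz: Chen, 19–10.
Chen vs Pham: Pham, 15–14.
Gupta vs Rivera: Gupta wins 23–6.
Gupta–Weber: Gupta 26–3.
Gupta vs Diaz: Gupta wins 26–3.
Gupta–Pham: Gupta 26–3.
Rivera–Weber: Weber 19–10.
Rivera–Diaz: Rivera 21–8.
Rivera–Pham: Rivera 17–12.
Weber vs Diaz: Weber wins 15–14.
Weber vs Pham: Weber wins 18–11.
Diaz vs Pham: Pham wins 18–11.
Gupta beats each of Chen, Rivera, Weber, Diaz, Pham — Gupta is the Condorcet winner.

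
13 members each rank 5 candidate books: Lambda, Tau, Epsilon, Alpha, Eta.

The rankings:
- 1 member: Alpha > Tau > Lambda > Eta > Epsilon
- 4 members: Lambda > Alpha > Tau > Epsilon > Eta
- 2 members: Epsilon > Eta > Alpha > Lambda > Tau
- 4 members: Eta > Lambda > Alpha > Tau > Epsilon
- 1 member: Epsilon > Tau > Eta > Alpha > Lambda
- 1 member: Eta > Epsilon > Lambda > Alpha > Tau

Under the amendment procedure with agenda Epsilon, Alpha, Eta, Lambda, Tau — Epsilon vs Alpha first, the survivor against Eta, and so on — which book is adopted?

Eta

Round 1: Epsilon vs Alpha — 4–9, Alpha advances.
Round 2: Alpha vs Eta — 5–8, Eta advances.
Round 3: Eta vs Lambda — 8–5, Eta advances.
Round 4: Eta vs Tau — 7–6, Eta advances.
Eta survives the agenda.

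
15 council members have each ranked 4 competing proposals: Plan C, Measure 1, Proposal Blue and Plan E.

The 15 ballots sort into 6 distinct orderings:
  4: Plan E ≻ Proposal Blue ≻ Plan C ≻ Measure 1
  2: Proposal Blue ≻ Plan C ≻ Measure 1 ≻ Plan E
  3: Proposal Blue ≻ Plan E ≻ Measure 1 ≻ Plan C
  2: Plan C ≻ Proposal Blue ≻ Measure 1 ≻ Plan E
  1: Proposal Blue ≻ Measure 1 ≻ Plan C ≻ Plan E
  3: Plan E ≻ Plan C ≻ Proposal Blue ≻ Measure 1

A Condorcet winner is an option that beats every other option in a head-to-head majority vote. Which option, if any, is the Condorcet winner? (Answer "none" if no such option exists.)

Pairwise majorities:
Plan C vs Measure 1: 4+2+2+3 = 11 for Plan C, 4 for Measure 1 — Plan C by 11–4.
Plan C vs Proposal Blue: Plan C is ranked higher on 2+3 = 5 ballots, Proposal Blue on 10. Proposal Blue wins 10–5.
Plan C vs Plan E: 5 to 10, Plan E.
Measure 1 vs Proposal Blue: Measure 1 preferred on 0 ballots; Proposal Blue wins 15–0.
Measure 1 vs Plan E: 5 to 10, Plan E.
Proposal Blue vs Plan E: Proposal Blue preferred on 2+3+2+1 = 8 ballots; Proposal Blue wins 8–7.
Proposal Blue beats each of Plan C, Measure 1, Plan E — Proposal Blue is the Condorcet winner.

Proposal Blue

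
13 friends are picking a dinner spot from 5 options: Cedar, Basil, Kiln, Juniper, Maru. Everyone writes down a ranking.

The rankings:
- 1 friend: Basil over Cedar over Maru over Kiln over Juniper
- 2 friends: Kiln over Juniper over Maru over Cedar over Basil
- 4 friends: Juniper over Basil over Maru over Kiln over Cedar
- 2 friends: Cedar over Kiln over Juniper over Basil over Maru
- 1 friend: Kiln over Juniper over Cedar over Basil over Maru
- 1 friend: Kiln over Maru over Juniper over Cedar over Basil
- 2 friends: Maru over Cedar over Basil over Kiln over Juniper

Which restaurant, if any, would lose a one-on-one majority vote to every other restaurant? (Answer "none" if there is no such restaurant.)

Head-to-head results (13 friends):
Cedar vs Basil: 8 to 5, Cedar.
Cedar–Kiln: Kiln 8–5.
Cedar vs Juniper: Juniper wins 8–5.
Cedar vs Maru: Cedar is ranked higher on 1+2+1 = 4 ballots, Maru on 9. Maru wins 9–4.
Basil vs Kiln: 1+4+2 = 7 for Basil, 6 for Kiln — Basil by 7–6.
Basil vs Juniper: 3 to 10, Juniper.
Basil vs Maru: 1+4+2+1 = 8 for Basil, 5 for Maru — Basil by 8–5.
Kiln vs Juniper: Kiln is ranked higher on 1+2+2+1+1+2 = 9 ballots, Juniper on 4. Kiln wins 9–4.
Kiln vs Maru: Kiln preferred on 2+2+1+1 = 6 ballots; Maru wins 7–6.
Juniper vs Maru: Juniper, 9–4.
Every restaurant wins at least one matchup (Cedar beats Basil; Basil beats Kiln; Kiln beats Cedar; Juniper beats Cedar; Maru beats Cedar), so there is no Condorcet loser.

none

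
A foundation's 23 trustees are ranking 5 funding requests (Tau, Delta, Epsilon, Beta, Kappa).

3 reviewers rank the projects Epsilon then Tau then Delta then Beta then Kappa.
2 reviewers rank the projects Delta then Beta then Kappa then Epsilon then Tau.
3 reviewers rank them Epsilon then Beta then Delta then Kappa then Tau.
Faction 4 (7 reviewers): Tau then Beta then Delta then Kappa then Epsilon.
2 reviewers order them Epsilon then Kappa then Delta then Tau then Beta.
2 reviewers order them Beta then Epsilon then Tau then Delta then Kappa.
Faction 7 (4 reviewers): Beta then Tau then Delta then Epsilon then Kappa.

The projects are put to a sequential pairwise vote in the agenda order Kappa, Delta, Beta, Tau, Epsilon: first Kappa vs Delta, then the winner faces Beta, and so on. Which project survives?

Epsilon

Round 1: Kappa vs Delta — 2–21, Delta advances.
Round 2: Delta vs Beta — 7–16, Beta advances.
Round 3: Beta vs Tau — 11–12, Tau advances.
Round 4: Tau vs Epsilon — 11–12, Epsilon advances.
The agenda winner is Epsilon.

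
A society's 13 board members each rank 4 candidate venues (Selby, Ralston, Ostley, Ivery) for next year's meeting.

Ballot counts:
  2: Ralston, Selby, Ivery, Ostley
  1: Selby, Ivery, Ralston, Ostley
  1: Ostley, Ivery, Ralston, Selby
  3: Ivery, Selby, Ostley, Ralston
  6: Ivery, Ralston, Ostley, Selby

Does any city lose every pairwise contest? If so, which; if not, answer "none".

Pairwise majorities:
Selby–Ralston: Ralston 9–4.
Selby vs Ostley: Ostley wins 7–6.
Selby vs Ivery: Ivery, 10–3.
Ralston vs Ostley: Ralston wins 9–4.
Ralston–Ivery: Ivery 11–2.
Ostley vs Ivery: 1 to 12, Ivery.
Selby is beaten in every head-to-head and is the Condorcet loser.

Selby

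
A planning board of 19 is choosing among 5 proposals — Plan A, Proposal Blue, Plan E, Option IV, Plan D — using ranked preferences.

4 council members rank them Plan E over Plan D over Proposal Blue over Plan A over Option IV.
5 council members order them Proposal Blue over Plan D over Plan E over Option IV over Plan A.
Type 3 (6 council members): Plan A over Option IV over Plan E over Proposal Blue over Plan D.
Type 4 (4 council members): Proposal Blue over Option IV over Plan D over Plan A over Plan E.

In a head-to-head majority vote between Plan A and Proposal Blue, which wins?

Ballots ranking Plan A above Proposal Blue: 6.
Ballots ranking Proposal Blue above Plan A: 19 − 6 = 13.
Proposal Blue wins the head-to-head 13–6.

Proposal Blue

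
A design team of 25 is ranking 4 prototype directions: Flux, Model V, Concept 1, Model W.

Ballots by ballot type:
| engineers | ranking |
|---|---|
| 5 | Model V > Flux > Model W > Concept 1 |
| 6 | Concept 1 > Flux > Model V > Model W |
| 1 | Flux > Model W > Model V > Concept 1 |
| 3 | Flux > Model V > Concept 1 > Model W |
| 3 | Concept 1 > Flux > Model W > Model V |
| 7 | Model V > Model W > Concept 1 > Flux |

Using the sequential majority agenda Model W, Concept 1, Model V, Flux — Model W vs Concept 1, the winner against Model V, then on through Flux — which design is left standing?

Round 1: Model W vs Concept 1 — 13–12, Model W advances.
Round 2: Model W vs Model V — 4–21, Model V advances.
Round 3: Model V vs Flux — 12–13, Flux advances.
The agenda winner is Flux.

Flux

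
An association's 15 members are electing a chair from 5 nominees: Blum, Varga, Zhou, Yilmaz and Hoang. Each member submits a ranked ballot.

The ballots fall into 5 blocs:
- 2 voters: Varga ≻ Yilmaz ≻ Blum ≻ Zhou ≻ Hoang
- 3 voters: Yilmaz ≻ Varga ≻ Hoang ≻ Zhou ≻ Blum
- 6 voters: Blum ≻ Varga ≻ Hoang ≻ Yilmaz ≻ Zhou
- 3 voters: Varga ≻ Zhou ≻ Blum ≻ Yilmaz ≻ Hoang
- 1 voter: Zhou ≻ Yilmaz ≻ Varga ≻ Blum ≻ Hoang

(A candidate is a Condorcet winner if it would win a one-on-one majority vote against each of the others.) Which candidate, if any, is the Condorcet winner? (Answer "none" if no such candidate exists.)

Varga

Check each pair by majority over 15 ballots:
Blum–Varga: Varga 9–6.
Blum vs Zhou: Blum, 8–7.
Blum vs Yilmaz: Blum wins 9–6.
Blum–Hoang: Blum 12–3.
Varga–Zhou: Varga 14–1.
Varga–Yilmaz: Varga 11–4.
Varga vs Hoang: Varga, 15–0.
Zhou vs Yilmaz: Yilmaz, 11–4.
Zhou–Hoang: Hoang 9–6.
Yilmaz–Hoang: Yilmaz 9–6.
Varga defeats every rival head-to-head and is the Condorcet winner.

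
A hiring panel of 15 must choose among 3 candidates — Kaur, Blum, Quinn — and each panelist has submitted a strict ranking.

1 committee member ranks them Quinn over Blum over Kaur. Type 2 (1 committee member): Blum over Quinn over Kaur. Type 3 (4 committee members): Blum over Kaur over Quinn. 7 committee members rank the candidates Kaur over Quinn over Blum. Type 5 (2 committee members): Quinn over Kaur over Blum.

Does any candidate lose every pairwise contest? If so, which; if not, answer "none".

Head-to-head results (15 committee members):
Kaur vs Blum: Kaur is ranked higher on 7+2 = 9 ballots, Blum on 6. Kaur wins 9–6.
Kaur vs Quinn: 4+7 = 11 for Kaur, 4 for Quinn — Kaur by 11–4.
Blum vs Quinn: Blum preferred on 1+4 = 5 ballots; Quinn wins 10–5.
Only Blum has no wins; Blum is the Condorcet loser.

Blum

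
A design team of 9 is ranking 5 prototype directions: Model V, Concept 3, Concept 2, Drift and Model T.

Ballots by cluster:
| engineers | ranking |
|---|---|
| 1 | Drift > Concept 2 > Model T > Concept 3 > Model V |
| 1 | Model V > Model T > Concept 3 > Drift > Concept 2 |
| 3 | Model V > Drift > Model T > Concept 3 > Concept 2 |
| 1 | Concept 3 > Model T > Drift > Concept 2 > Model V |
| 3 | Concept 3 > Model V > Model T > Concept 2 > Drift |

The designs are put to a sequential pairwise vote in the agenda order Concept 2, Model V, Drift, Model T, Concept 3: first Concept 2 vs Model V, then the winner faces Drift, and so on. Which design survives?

Round 1: Concept 2 vs Model V — 2–7, Model V advances.
Round 2: Model V vs Drift — 7–2, Model V advances.
Round 3: Model V vs Model T — 7–2, Model V advances.
Round 4: Model V vs Concept 3 — 4–5, Concept 3 advances.
Concept 3 survives the agenda.

Concept 3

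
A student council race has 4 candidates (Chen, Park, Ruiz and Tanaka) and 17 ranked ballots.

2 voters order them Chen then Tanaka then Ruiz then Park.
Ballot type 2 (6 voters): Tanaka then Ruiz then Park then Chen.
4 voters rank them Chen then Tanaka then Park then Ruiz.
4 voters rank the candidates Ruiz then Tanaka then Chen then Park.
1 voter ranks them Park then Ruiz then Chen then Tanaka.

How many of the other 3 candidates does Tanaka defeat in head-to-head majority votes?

Tanaka against each rival (17 voters):
Tanaka vs Chen: Tanaka, 10–7.
Tanaka vs Park: Tanaka is ranked higher on 2+6+4+4 = 16 ballots, Park on 1. Tanaka wins 16–1.
Tanaka–Ruiz: Tanaka 12–5.
Tanaka beats Chen, Park, Ruiz — 3 pairwise wins.

3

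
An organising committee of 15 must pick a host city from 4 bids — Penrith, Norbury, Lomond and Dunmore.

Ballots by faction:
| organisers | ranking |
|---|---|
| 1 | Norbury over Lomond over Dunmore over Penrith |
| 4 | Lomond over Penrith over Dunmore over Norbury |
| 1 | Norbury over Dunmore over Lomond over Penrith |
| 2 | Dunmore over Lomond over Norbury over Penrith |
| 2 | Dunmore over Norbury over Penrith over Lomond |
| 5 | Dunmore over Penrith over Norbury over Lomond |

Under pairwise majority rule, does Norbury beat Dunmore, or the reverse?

Dunmore

Ballots ranking Norbury above Dunmore: 1 + 1 = 2.
Ballots ranking Dunmore above Norbury: 15 − 2 = 13.
Dunmore wins the head-to-head 13–2.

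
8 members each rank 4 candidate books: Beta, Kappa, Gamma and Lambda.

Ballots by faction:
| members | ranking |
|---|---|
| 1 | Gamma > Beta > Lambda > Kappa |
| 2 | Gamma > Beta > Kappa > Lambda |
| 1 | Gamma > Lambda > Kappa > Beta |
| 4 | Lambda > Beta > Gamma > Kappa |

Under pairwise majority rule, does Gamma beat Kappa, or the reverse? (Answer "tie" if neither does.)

Gamma

Ballots ranking Gamma above Kappa: 1 + 2 + 1 + 4 = 8.
Ballots ranking Kappa above Gamma: 8 − 8 = 0.
Gamma wins the head-to-head 8–0.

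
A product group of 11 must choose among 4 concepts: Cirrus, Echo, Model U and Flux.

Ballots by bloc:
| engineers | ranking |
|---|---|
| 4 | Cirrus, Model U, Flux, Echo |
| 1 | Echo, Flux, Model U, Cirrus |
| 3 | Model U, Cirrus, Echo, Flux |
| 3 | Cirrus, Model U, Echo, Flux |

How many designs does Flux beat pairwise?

0

Flux against each rival (11 engineers):
Flux vs Cirrus: Cirrus wins 10–1.
Flux vs Echo: 4 for Flux, 7 for Echo — Echo by 7–4.
Flux vs Model U: Model U wins 10–1.
Flux beats no one; loses to Cirrus, Echo, Model U — 0 pairwise wins.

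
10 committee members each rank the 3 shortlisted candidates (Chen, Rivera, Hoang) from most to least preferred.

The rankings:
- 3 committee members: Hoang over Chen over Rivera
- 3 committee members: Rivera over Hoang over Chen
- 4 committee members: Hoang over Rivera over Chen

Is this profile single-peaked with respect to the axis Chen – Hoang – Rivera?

Axis positions: Chen=1, Hoang=2, Rivera=3.
Group 1 (peak Hoang at position 2): ranking walks positions 2-1-3, expanding outward from the peak — single-peaked.
Group 2 (peak Rivera at position 3): ranking walks positions 3-2-1, expanding outward from the peak — single-peaked.
Group 3 (peak Hoang at position 2): ranking walks positions 2-3-1, expanding outward from the peak — single-peaked.
Every ranking is single-peaked on this axis.

yes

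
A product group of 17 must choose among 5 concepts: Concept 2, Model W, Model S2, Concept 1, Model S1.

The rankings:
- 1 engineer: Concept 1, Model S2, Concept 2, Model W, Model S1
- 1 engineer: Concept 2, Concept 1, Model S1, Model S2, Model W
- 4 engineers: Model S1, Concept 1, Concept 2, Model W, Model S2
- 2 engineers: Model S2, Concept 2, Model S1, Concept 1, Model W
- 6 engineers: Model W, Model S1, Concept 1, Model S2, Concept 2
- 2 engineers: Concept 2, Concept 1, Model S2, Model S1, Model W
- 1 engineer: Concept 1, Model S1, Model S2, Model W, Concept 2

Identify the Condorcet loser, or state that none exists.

Head-to-head results (17 engineers):
Concept 2 vs Model W: Concept 2 wins 10–7.
Concept 2 vs Model S2: Concept 2 is ranked higher on 1+4+2 = 7 ballots, Model S2 on 10. Model S2 wins 10–7.
Concept 2 vs Concept 1: Concept 1 wins 12–5.
Concept 2 vs Model S1: Concept 2 preferred on 1+1+2+2 = 6 ballots; Model S1 wins 11–6.
Model W vs Model S2: 10 to 7, Model W.
Model W vs Concept 1: Concept 1 wins 11–6.
Model W vs Model S1: 1+6 = 7 for Model W, 10 for Model S1 — Model S1 by 10–7.
Model S2 vs Concept 1: Model S2 is ranked higher on 2 ballots, Concept 1 on 15. Concept 1 wins 15–2.
Model S2 vs Model S1: Model S1 wins 12–5.
Concept 1–Model S1: Model S1 12–5.
Each design has at least one pairwise win (Concept 2 beats Model W; Model W beats Model S2; Model S2 beats Concept 2; Concept 1 beats Concept 2; Model S1 beats Concept 2) — no Condorcet loser.

none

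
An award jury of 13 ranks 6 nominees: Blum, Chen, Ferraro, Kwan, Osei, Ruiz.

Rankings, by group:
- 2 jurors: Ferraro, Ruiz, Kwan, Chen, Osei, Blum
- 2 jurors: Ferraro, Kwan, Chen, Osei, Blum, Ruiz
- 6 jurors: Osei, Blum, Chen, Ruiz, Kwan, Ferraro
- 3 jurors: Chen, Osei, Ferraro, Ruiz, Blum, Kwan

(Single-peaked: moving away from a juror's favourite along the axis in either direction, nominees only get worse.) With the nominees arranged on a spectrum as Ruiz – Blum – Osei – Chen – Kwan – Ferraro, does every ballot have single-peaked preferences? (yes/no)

no

Axis positions: Ruiz=1, Blum=2, Osei=3, Chen=4, Kwan=5, Ferraro=6.
Group 1: ranking walks positions 6-1-5-4-3-2; Ruiz is ranked above Kwan even though Kwan lies between Ruiz and the peak Ferraro on the axis — preferences dip and rise again. Not single-peaked.
Group 2 (peak Ferraro at position 6): ranking walks positions 6-5-4-3-2-1, expanding outward from the peak — single-peaked.
Group 3 (peak Osei at position 3): ranking walks positions 3-2-4-1-5-6, expanding outward from the peak — single-peaked.
Group 4: ranking walks positions 4-3-6-1-2-5; Ferraro is ranked above Kwan even though Kwan lies between Ferraro and the peak Chen on the axis — preferences dip and rise again. Not single-peaked.
Group 1 violates single-peakedness, so the profile is not single-peaked on this axis.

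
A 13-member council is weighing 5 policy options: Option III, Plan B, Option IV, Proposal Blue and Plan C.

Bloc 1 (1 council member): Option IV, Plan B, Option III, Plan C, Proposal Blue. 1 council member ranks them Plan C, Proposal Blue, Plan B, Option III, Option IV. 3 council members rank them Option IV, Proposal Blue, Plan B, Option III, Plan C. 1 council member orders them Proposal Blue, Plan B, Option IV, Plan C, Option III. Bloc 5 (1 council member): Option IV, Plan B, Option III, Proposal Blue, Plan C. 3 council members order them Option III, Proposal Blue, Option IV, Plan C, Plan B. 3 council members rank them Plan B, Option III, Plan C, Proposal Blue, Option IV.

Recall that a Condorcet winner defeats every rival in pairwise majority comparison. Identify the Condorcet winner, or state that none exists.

none

Check each pair by majority over 13 ballots:
Option III vs Plan B: 3 to 10, Plan B.
Option III vs Option IV: 1+3+3 = 7 for Option III, 6 for Option IV — Option III by 7–6.
Option III vs Proposal Blue: 1+1+3+3 = 8 for Option III, 5 for Proposal Blue — Option III by 8–5.
Option III vs Plan C: 11 to 2, Option III.
Plan B vs Option IV: Plan B is ranked higher on 1+1+3 = 5 ballots, Option IV on 8. Option IV wins 8–5.
Plan B vs Proposal Blue: 1+1+3 = 5 for Plan B, 8 for Proposal Blue — Proposal Blue by 8–5.
Plan B vs Plan C: 9 to 4, Plan B.
Option IV vs Proposal Blue: Option IV preferred on 1+3+1 = 5 ballots; Proposal Blue wins 8–5.
Option IV vs Plan C: Option IV is ranked higher on 1+3+1+1+3 = 9 ballots, Plan C on 4. Option IV wins 9–4.
Proposal Blue vs Plan C: Proposal Blue preferred on 3+1+1+3 = 8 ballots; Proposal Blue wins 8–5.
Each option drops at least one matchup (Option III loses to Plan B; Plan B loses to Option IV; Option IV loses to Option III; Proposal Blue loses to Option III; Plan C loses to Option III); the cycle Option III > Option IV > Plan B > Option III rules out a Condorcet winner.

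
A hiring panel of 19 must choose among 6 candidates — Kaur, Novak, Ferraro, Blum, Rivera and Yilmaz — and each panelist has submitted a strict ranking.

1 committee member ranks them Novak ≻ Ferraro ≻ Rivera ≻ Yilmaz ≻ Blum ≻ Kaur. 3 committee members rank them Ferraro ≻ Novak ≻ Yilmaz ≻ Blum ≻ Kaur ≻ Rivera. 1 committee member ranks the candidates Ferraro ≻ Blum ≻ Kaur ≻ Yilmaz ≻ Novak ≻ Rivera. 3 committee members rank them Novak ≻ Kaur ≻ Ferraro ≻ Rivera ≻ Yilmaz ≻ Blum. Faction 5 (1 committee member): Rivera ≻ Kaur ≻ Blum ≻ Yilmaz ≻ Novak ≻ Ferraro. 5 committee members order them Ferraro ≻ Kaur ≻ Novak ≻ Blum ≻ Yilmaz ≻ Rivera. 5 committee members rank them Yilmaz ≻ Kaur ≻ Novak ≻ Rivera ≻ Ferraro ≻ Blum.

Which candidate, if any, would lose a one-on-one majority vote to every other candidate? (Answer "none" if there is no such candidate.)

Head-to-head results (19 committee members):
Kaur–Novak: Kaur 12–7.
Kaur vs Ferraro: Kaur is ranked higher on 3+1+5 = 9 ballots, Ferraro on 10. Ferraro wins 10–9.
Kaur vs Blum: Kaur is ranked higher on 3+1+5+5 = 14 ballots, Blum on 5. Kaur wins 14–5.
Kaur vs Rivera: 17 to 2, Kaur.
Kaur vs Yilmaz: Kaur wins 10–9.
Novak vs Ferraro: Novak preferred on 1+3+1+5 = 10 ballots; Novak wins 10–9.
Novak–Blum: Novak 17–2.
Novak vs Rivera: Novak, 18–1.
Novak vs Yilmaz: 12 to 7, Novak.
Ferraro–Blum: Ferraro 18–1.
Ferraro–Rivera: Ferraro 13–6.
Ferraro vs Yilmaz: Ferraro wins 13–6.
Blum vs Rivera: Blum preferred on 3+1+5 = 9 ballots; Rivera wins 10–9.
Blum vs Yilmaz: 1+1+5 = 7 for Blum, 12 for Yilmaz — Yilmaz by 12–7.
Rivera vs Yilmaz: Rivera preferred on 1+3+1 = 5 ballots; Yilmaz wins 14–5.
Only Blum has no wins; Blum is the Condorcet loser.

Blum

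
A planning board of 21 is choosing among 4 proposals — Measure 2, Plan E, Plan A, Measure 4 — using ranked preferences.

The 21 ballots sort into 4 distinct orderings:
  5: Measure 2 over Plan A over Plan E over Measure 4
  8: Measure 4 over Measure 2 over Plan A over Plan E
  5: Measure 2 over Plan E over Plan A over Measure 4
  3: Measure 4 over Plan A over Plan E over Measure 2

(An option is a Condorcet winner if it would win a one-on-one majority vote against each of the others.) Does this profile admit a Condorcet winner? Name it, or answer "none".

Check each pair by majority over 21 ballots:
Measure 2 vs Plan E: Measure 2, 18–3.
Measure 2 vs Plan A: Measure 2 wins 18–3.
Measure 2 vs Measure 4: Measure 4 wins 11–10.
Plan E vs Plan A: Plan A wins 16–5.
Plan E–Measure 4: Measure 4 11–10.
Plan A vs Measure 4: Measure 4 wins 11–10.
Measure 4 defeats every rival head-to-head and is the Condorcet winner.

Measure 4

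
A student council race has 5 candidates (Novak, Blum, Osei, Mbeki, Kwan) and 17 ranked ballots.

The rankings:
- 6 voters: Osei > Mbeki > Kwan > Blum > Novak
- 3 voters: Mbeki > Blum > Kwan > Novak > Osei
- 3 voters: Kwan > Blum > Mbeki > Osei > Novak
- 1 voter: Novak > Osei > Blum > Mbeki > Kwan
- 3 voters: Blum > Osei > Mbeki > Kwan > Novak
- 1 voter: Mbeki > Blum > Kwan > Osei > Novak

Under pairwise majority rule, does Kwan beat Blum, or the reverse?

Ballots ranking Kwan above Blum: 6 + 3 = 9.
Ballots ranking Blum above Kwan: 17 − 9 = 8.
Kwan wins the head-to-head 9–8.

Kwan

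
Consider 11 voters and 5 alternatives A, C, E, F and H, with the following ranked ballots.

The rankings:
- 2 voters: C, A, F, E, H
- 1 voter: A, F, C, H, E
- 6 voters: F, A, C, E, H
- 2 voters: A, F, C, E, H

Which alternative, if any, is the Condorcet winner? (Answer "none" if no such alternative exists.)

F

Head-to-head results (11 voters):
A–C: A 9–2.
A vs E: A wins 11–0.
A vs F: F wins 6–5.
A vs H: A wins 11–0.
C vs E: C, 11–0.
C–F: F 9–2.
C vs H: C wins 11–0.
E vs F: F wins 11–0.
E vs H: E, 10–1.
F vs H: F, 11–0.
F beats each of A, C, E, H — F is the Condorcet winner.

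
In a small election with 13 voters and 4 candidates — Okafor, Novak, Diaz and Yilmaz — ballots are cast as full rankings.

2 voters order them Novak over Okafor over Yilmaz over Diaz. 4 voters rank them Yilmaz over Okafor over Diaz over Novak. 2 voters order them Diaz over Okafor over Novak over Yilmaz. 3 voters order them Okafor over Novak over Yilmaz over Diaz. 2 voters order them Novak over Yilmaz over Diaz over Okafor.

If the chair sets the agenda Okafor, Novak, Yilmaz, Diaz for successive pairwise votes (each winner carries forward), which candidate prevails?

Okafor

Round 1: Okafor vs Novak — 9–4, Okafor advances.
Round 2: Okafor vs Yilmaz — 7–6, Okafor advances.
Round 3: Okafor vs Diaz — 9–4, Okafor advances.
Okafor survives the agenda.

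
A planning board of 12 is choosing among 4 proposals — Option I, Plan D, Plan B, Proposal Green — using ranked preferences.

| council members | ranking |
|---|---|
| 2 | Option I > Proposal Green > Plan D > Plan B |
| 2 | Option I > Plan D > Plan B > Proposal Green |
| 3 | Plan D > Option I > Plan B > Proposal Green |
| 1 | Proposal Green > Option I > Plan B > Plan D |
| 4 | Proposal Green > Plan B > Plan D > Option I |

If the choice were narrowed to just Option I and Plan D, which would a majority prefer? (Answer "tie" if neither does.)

Plan D

Ballots ranking Option I above Plan D: 2 + 2 + 1 = 5.
Ballots ranking Plan D above Option I: 12 − 5 = 7.
Plan D wins the head-to-head 7–5.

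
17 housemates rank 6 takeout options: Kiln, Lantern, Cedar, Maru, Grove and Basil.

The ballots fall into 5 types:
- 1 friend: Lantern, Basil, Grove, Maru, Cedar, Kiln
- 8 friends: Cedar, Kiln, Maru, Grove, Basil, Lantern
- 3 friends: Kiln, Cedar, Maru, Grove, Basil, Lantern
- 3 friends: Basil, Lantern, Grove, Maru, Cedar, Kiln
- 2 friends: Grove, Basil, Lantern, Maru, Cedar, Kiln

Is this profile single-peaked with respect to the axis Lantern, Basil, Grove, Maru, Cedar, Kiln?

yes

Axis positions: Lantern=1, Basil=2, Grove=3, Maru=4, Cedar=5, Kiln=6.
Type 1 (peak Lantern at position 1): ranking walks positions 1-2-3-4-5-6, expanding outward from the peak — single-peaked.
Type 2 (peak Cedar at position 5): ranking walks positions 5-6-4-3-2-1, expanding outward from the peak — single-peaked.
Type 3 (peak Kiln at position 6): ranking walks positions 6-5-4-3-2-1, expanding outward from the peak — single-peaked.
Type 4 (peak Basil at position 2): ranking walks positions 2-1-3-4-5-6, expanding outward from the peak — single-peaked.
Type 5 (peak Grove at position 3): ranking walks positions 3-2-1-4-5-6, expanding outward from the peak — single-peaked.
Every ranking is single-peaked on this axis.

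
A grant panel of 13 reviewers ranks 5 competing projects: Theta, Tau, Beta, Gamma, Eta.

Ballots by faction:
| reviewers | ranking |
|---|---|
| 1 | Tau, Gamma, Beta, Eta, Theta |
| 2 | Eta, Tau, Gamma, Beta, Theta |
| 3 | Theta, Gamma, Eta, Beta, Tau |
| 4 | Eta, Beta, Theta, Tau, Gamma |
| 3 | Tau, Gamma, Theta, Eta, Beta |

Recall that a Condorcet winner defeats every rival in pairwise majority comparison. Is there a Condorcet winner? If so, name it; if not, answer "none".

none

Check each pair by majority over 13 ballots:
Theta–Tau: Theta 7–6.
Theta vs Beta: Beta wins 7–6.
Theta–Gamma: Theta 7–6.
Theta vs Eta: Eta wins 7–6.
Tau vs Beta: Beta, 7–6.
Tau vs Gamma: Tau wins 10–3.
Tau vs Eta: Eta, 9–4.
Beta vs Gamma: Gamma, 9–4.
Beta vs Eta: Eta wins 12–1.
Gamma vs Eta: Gamma, 7–6.
Each project drops at least one matchup (Theta loses to Beta; Tau loses to Theta; Beta loses to Gamma; Gamma loses to Theta; Eta loses to Gamma); the cycle Theta → Gamma → Beta → Theta rules out a Condorcet winner.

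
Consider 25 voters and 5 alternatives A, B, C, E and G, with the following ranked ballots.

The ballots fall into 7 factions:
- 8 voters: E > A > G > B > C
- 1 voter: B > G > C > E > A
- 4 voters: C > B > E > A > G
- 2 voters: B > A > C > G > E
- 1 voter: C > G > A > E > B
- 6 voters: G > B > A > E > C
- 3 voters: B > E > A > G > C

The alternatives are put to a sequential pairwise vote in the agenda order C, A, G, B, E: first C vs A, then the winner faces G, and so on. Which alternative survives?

B

Round 1: C vs A — 6–19, A advances.
Round 2: A vs G — 17–8, A advances.
Round 3: A vs B — 9–16, B advances.
Round 4: B vs E — 16–9, B advances.
The agenda winner is B.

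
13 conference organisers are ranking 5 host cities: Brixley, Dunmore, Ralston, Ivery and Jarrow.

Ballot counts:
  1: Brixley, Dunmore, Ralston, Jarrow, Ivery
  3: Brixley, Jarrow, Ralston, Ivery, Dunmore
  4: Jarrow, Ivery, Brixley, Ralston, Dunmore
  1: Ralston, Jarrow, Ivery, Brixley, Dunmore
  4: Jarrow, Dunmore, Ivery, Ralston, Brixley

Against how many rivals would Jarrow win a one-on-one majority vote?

Jarrow against each rival (13 organisers):
Jarrow vs Brixley: 4+1+4 = 9 for Jarrow, 4 for Brixley — Jarrow by 9–4.
Jarrow vs Dunmore: 12 to 1, Jarrow.
Jarrow vs Ralston: Jarrow wins 11–2.
Jarrow vs Ivery: 13 to 0, Jarrow.
Jarrow beats Brixley, Dunmore, Ralston, Ivery — 4 pairwise wins.

4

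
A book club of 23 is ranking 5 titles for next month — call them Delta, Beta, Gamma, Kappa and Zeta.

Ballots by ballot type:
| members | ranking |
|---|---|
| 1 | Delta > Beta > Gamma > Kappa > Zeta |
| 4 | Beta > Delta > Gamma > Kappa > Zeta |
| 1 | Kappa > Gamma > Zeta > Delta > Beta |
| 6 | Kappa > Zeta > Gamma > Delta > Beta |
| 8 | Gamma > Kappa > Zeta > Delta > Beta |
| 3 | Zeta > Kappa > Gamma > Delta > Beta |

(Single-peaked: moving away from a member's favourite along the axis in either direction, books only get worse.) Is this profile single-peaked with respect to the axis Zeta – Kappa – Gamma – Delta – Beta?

yes

Axis positions: Zeta=1, Kappa=2, Gamma=3, Delta=4, Beta=5.
Ballot type 1 (peak Delta at position 4): ranking walks positions 4-5-3-2-1, expanding outward from the peak — single-peaked.
Ballot type 2 (peak Beta at position 5): ranking walks positions 5-4-3-2-1, expanding outward from the peak — single-peaked.
Ballot type 3 (peak Kappa at position 2): ranking walks positions 2-3-1-4-5, expanding outward from the peak — single-peaked.
Ballot type 4 (peak Kappa at position 2): ranking walks positions 2-1-3-4-5, expanding outward from the peak — single-peaked.
Ballot type 5 (peak Gamma at position 3): ranking walks positions 3-2-1-4-5, expanding outward from the peak — single-peaked.
Ballot type 6 (peak Zeta at position 1): ranking walks positions 1-2-3-4-5, expanding outward from the peak — single-peaked.
Every ranking is single-peaked on this axis.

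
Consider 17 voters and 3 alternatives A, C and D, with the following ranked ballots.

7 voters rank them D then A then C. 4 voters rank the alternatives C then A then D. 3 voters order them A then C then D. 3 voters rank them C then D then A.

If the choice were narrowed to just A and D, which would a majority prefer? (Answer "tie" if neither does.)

D

Ballots ranking A above D: 4 + 3 = 7.
Ballots ranking D above A: 17 − 7 = 10.
D wins the head-to-head 10–7.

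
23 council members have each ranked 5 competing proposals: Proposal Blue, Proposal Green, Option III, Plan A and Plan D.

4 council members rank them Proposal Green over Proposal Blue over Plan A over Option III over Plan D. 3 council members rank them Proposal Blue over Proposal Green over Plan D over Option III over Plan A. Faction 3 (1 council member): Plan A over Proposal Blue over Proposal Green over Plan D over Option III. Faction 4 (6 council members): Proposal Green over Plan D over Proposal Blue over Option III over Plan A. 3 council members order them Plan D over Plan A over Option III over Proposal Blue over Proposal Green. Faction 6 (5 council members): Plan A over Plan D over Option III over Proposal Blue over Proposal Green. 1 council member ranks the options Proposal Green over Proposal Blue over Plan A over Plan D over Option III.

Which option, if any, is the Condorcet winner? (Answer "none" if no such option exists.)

none

Pairwise majorities:
Proposal Blue–Proposal Green: Proposal Blue 12–11.
Proposal Blue vs Option III: Proposal Blue wins 15–8.
Proposal Blue vs Plan A: Proposal Blue wins 14–9.
Proposal Blue vs Plan D: Plan D, 14–9.
Proposal Green vs Option III: Proposal Green wins 15–8.
Proposal Green–Plan A: Proposal Green 14–9.
Proposal Green–Plan D: Proposal Green 15–8.
Option III vs Plan A: Plan A, 14–9.
Option III vs Plan D: Plan D, 19–4.
Plan A vs Plan D: Plan D, 12–11.
Each option drops at least one matchup (Proposal Blue loses to Plan D; Proposal Green loses to Proposal Blue; Option III loses to Proposal Blue; Plan A loses to Proposal Blue; Plan D loses to Proposal Green); the cycle Proposal Blue > Proposal Green > Plan D > Proposal Blue rules out a Condorcet winner.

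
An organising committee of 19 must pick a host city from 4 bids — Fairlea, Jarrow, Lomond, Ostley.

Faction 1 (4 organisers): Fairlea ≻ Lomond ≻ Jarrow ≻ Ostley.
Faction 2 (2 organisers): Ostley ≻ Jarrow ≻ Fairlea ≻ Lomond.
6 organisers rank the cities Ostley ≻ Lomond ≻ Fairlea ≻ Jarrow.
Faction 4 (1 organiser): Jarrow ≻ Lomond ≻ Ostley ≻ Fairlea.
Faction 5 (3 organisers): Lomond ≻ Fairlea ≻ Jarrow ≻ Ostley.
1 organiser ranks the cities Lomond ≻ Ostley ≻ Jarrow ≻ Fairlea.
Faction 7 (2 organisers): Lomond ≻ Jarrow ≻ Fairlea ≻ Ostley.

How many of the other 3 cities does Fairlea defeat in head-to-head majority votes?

1

Fairlea against each rival (19 organisers):
Fairlea vs Jarrow: Fairlea wins 13–6.
Fairlea vs Lomond: Lomond, 13–6.
Fairlea vs Ostley: 4+3+2 = 9 for Fairlea, 10 for Ostley — Ostley by 10–9.
Fairlea beats Jarrow; loses to Lomond, Ostley — 1 pairwise win.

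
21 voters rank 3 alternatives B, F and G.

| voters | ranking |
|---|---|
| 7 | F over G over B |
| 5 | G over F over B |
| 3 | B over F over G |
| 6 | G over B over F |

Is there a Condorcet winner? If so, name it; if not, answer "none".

Check each pair by majority over 21 ballots:
B vs F: F, 12–9.
B vs G: 3 for B, 18 for G — G by 18–3.
F–G: G 11–10.
Only G has no losses; G is the Condorcet winner.

G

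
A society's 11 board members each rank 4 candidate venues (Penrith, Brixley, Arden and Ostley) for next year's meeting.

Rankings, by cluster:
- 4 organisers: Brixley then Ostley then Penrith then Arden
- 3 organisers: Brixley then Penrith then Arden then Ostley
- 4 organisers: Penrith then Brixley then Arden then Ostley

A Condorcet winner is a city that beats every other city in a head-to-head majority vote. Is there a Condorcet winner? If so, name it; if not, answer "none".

Brixley

Check each pair by majority over 11 ballots:
Penrith–Brixley: Brixley 7–4.
Penrith vs Arden: Penrith wins 11–0.
Penrith–Ostley: Penrith 7–4.
Brixley vs Arden: Brixley, 11–0.
Brixley–Ostley: Brixley 11–0.
Arden vs Ostley: Arden wins 7–4.
Only Brixley has no losses; Brixley is the Condorcet winner.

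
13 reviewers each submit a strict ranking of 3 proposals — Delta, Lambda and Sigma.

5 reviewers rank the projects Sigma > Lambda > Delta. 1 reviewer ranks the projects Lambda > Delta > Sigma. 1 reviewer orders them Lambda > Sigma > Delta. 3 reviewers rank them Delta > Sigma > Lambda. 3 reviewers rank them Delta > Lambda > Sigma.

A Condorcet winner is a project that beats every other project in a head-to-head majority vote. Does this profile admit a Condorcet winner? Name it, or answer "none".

Pairwise majorities:
Delta–Lambda: Lambda 7–6.
Delta vs Sigma: Delta wins 7–6.
Lambda–Sigma: Sigma 8–5.
Every project loses at least once (Delta loses to Lambda; Lambda loses to Sigma; Sigma loses to Delta). The majority relation contains the cycle Delta → Sigma → Lambda → Delta, so there is no Condorcet winner.

none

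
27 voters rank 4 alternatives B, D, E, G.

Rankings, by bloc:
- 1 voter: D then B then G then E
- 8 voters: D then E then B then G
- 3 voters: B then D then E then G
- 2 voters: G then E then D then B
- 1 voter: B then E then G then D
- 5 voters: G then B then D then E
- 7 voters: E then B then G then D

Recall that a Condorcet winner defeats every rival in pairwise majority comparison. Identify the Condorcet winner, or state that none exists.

Pairwise majorities:
B vs D: B is ranked higher on 3+1+5+7 = 16 ballots, D on 11. B wins 16–11.
B vs E: B preferred on 1+3+1+5 = 10 ballots; E wins 17–10.
B vs G: B is ranked higher on 1+8+3+1+7 = 20 ballots, G on 7. B wins 20–7.
D vs E: D preferred on 1+8+3+5 = 17 ballots; D wins 17–10.
D vs G: D is ranked higher on 1+8+3 = 12 ballots, G on 15. G wins 15–12.
E vs G: E preferred on 8+3+1+7 = 19 ballots; E wins 19–8.
No alternative is unbeaten: B loses to E; D loses to B; E loses to D; G loses to B. In particular B beats D beats E beats B is a majority cycle — no Condorcet winner exists.

none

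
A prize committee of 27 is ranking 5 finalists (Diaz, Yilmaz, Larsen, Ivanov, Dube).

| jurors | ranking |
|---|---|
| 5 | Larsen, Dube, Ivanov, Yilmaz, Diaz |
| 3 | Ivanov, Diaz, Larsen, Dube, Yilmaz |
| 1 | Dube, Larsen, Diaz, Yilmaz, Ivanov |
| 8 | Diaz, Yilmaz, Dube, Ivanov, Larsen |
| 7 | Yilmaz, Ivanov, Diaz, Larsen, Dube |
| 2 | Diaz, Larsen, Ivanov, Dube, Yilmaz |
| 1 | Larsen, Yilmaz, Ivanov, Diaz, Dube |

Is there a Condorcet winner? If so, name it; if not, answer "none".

none

Pairwise majorities:
Diaz vs Yilmaz: Diaz wins 14–13.
Diaz–Larsen: Diaz 20–7.
Diaz vs Ivanov: 1+8+2 = 11 for Diaz, 16 for Ivanov — Ivanov by 16–11.
Diaz vs Dube: Diaz wins 21–6.
Yilmaz–Larsen: Yilmaz 15–12.
Yilmaz vs Ivanov: Yilmaz is ranked higher on 1+8+7+1 = 17 ballots, Ivanov on 10. Yilmaz wins 17–10.
Yilmaz vs Dube: Yilmaz, 16–11.
Larsen vs Ivanov: Ivanov, 18–9.
Larsen vs Dube: 18 to 9, Larsen.
Ivanov vs Dube: Ivanov preferred on 3+7+2+1 = 13 ballots; Dube wins 14–13.
Each nominee drops at least one matchup (Diaz loses to Ivanov; Yilmaz loses to Diaz; Larsen loses to Diaz; Ivanov loses to Yilmaz; Dube loses to Diaz); the cycle Diaz beats Yilmaz beats Ivanov beats Diaz rules out a Condorcet winner.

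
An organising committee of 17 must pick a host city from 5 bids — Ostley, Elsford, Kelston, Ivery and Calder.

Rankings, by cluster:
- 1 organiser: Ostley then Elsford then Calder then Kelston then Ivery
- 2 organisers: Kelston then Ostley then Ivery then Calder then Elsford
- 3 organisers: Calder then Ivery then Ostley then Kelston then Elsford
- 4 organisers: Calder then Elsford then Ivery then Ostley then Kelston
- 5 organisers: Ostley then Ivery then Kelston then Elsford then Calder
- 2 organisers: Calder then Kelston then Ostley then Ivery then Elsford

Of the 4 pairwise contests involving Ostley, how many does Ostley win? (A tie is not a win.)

Ostley against each rival (17 organisers):
Ostley vs Elsford: Ostley preferred on 1+2+3+5+2 = 13 ballots; Ostley wins 13–4.
Ostley–Kelston: Ostley 13–4.
Ostley vs Ivery: Ostley, 10–7.
Ostley–Calder: Calder 9–8.
Ostley beats Elsford, Kelston, Ivery; loses to Calder — 3 pairwise wins.

3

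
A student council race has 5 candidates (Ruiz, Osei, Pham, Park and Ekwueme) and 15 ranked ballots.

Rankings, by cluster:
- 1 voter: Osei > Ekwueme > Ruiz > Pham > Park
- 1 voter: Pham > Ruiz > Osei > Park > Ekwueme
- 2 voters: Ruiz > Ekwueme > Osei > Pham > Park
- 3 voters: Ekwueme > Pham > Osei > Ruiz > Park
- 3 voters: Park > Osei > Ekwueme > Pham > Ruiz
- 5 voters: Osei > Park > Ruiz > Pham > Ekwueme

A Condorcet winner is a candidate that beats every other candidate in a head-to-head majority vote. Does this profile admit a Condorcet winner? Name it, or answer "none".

Check each pair by majority over 15 ballots:
Ruiz vs Osei: 1+2 = 3 for Ruiz, 12 for Osei — Osei by 12–3.
Ruiz vs Pham: Ruiz wins 8–7.
Ruiz–Park: Park 8–7.
Ruiz vs Ekwueme: Ruiz, 8–7.
Osei vs Pham: Osei wins 11–4.
Osei vs Park: Osei preferred on 1+1+2+3+5 = 12 ballots; Osei wins 12–3.
Osei–Ekwueme: Osei 10–5.
Pham vs Park: Pham is ranked higher on 1+1+2+3 = 7 ballots, Park on 8. Park wins 8–7.
Pham vs Ekwueme: Ekwueme, 9–6.
Park vs Ekwueme: Park wins 9–6.
Only Osei has no losses; Osei is the Condorcet winner.

Osei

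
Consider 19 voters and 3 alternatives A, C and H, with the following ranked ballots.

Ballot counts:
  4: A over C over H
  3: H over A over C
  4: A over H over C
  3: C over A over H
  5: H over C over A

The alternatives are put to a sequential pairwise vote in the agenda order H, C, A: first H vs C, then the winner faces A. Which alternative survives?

Round 1: H vs C — 12–7, H advances.
Round 2: H vs A — 8–11, A advances.
The agenda winner is A.

A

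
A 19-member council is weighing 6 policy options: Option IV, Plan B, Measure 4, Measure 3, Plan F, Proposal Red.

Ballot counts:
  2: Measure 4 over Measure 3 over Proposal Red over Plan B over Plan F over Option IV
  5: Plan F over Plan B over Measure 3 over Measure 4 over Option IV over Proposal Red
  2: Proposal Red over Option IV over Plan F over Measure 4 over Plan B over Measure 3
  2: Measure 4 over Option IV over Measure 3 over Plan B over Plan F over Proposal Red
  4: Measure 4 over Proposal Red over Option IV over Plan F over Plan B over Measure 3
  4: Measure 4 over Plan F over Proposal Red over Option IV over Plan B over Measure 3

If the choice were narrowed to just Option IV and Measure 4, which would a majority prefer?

Measure 4

Ballots ranking Option IV above Measure 4: 2.
Ballots ranking Measure 4 above Option IV: 19 − 2 = 17.
Measure 4 wins the head-to-head 17–2.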